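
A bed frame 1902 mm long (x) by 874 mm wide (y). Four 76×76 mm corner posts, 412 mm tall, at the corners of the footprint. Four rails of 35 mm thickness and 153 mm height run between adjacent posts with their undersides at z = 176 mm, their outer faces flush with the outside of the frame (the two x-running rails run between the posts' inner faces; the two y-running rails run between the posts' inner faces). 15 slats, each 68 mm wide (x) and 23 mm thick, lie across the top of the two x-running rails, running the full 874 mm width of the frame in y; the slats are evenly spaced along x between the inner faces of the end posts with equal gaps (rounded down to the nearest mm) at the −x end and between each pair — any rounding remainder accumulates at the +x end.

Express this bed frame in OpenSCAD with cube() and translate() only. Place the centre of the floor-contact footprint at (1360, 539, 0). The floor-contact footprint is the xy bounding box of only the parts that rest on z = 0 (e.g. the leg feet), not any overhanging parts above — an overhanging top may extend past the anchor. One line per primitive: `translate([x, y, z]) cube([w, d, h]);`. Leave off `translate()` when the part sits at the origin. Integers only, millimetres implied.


translate([409, 102, 0]) cube([76, 76, 412]);
translate([409, 900, 0]) cube([76, 76, 412]);
translate([2235, 102, 0]) cube([76, 76, 412]);
translate([2235, 900, 0]) cube([76, 76, 412]);
translate([485, 102, 176]) cube([1750, 35, 153]);
translate([485, 941, 176]) cube([1750, 35, 153]);
translate([409, 178, 176]) cube([35, 722, 153]);
translate([2276, 178, 176]) cube([35, 722, 153]);
translate([530, 102, 329]) cube([68, 874, 23]);
translate([643, 102, 329]) cube([68, 874, 23]);
translate([756, 102, 329]) cube([68, 874, 23]);
translate([869, 102, 329]) cube([68, 874, 23]);
translate([982, 102, 329]) cube([68, 874, 23]);
translate([1095, 102, 329]) cube([68, 874, 23]);
translate([1208, 102, 329]) cube([68, 874, 23]);
translate([1321, 102, 329]) cube([68, 874, 23]);
translate([1434, 102, 329]) cube([68, 874, 23]);
translate([1547, 102, 329]) cube([68, 874, 23]);
translate([1660, 102, 329]) cube([68, 874, 23]);
translate([1773, 102, 329]) cube([68, 874, 23]);
translate([1886, 102, 329]) cube([68, 874, 23]);
translate([1999, 102, 329]) cube([68, 874, 23]);
translate([2112, 102, 329]) cube([68, 874, 23]);


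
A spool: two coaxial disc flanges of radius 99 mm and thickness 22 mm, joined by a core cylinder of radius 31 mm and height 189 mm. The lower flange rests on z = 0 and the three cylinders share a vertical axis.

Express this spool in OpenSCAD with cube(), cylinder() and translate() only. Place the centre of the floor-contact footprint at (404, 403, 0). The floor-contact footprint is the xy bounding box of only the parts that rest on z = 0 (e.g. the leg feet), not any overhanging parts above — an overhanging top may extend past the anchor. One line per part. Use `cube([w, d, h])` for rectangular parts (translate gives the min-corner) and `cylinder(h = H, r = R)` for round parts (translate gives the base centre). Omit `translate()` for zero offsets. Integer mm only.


translate([404, 403, 0]) cylinder(h = 22, r = 99);
translate([404, 403, 22]) cylinder(h = 189, r = 31);
translate([404, 403, 211]) cylinder(h = 22, r = 99);


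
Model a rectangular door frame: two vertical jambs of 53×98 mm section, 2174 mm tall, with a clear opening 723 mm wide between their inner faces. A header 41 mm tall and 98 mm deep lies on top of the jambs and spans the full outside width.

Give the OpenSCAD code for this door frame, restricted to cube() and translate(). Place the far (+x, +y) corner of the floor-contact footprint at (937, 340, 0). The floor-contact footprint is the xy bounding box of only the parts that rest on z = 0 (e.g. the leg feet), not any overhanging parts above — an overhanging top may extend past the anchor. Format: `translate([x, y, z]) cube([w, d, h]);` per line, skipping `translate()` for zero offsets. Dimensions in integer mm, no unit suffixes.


translate([108, 242, 0]) cube([53, 98, 2174]);
translate([884, 242, 0]) cube([53, 98, 2174]);
translate([108, 242, 2174]) cube([829, 98, 41]);


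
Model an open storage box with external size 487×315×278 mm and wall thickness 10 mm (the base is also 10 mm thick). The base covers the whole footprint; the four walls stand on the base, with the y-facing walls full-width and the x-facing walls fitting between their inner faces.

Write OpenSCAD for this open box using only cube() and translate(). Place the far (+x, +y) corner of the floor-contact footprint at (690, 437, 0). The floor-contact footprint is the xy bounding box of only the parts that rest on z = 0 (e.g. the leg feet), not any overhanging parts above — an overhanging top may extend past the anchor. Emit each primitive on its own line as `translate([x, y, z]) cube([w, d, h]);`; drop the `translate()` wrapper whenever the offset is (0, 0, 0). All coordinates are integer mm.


translate([203, 122, 0]) cube([487, 315, 10]);
translate([203, 122, 10]) cube([487, 10, 268]);
translate([203, 427, 10]) cube([487, 10, 268]);
translate([203, 132, 10]) cube([10, 295, 268]);
translate([680, 132, 10]) cube([10, 295, 268]);


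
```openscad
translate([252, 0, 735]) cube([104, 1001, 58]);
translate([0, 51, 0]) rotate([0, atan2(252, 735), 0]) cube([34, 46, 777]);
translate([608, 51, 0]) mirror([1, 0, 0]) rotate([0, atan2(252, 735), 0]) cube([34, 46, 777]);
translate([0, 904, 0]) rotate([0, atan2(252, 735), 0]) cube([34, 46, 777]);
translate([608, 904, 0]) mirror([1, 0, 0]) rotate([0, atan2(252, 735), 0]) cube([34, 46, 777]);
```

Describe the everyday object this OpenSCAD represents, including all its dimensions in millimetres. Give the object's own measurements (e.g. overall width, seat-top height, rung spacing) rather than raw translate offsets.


A sawhorse. A 104×1001×58 mm beam (x, y, z) sits on two A-frame leg pairs. Each pair is two raked legs of 34×46 mm section (46 mm along y) splaying symmetrically in x. Each leg rises 735 mm vertically over 252 mm of horizontal reach and is 777 mm long along its own axis. Every leg's outer bottom edge rests on the floor and its outer top edge meets a bottom edge of the beam — the left legs (tilting toward +x) meet the beam's −x bottom edge, the right legs (their mirror images, tilting toward −x) meet its +x bottom edge — so the leg tops tuck under the beam, the beam's underside is 735 mm above the floor, and the feet are 608 mm apart outside-to-outside with the beam centred between them. The two leg pairs are set in 51 mm from either end of the beam.


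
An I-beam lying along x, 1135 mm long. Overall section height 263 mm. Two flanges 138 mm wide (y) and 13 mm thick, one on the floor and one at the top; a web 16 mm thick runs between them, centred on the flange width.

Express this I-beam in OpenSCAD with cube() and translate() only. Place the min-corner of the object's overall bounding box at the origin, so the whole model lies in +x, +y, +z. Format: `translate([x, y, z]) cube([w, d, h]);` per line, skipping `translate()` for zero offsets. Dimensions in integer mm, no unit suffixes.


cube([1135, 138, 13]);
translate([0, 61, 13]) cube([1135, 16, 237]);
translate([0, 0, 250]) cube([1135, 138, 13]);


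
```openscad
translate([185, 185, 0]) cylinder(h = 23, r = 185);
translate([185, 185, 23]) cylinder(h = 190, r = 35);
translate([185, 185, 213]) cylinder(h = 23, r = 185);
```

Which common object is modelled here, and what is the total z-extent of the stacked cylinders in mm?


A spool. The overall height is 236 mm.

Three coaxial cylinders, large–small–large — a spool. Two 23 mm flanges and a 190 mm core give 23 + 190 + 23 = 236 mm.


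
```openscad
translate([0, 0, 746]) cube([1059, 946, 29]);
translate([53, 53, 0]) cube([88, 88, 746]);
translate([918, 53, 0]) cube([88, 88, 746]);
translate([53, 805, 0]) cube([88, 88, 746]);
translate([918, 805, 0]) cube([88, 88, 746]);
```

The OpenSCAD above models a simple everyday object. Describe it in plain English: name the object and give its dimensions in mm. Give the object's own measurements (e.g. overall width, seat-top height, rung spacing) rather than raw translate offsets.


A table: top 1059 mm (x) × 946 mm (y), 29 mm thick, upper face at z = 775 mm, on four 88×88 mm square legs, each inset 53 mm from the nearest pair of top edges from z = 0 to the bottom of the top.


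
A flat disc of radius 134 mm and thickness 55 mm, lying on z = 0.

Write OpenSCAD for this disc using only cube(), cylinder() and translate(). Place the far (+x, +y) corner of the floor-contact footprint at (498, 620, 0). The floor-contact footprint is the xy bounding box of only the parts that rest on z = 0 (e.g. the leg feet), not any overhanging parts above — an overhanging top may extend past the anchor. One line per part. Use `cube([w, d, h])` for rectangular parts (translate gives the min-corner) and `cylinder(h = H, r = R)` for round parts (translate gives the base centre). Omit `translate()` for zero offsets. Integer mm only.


translate([364, 486, 0]) cylinder(h = 55, r = 134);


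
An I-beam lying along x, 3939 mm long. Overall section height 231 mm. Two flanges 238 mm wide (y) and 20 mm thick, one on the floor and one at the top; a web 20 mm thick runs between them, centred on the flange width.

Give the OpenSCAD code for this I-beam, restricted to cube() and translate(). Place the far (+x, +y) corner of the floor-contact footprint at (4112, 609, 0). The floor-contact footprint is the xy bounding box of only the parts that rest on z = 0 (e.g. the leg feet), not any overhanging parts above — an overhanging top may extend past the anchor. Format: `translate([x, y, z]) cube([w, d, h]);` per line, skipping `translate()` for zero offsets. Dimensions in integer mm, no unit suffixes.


translate([173, 371, 0]) cube([3939, 238, 20]);
translate([173, 480, 20]) cube([3939, 20, 191]);
translate([173, 371, 211]) cube([3939, 238, 20]);


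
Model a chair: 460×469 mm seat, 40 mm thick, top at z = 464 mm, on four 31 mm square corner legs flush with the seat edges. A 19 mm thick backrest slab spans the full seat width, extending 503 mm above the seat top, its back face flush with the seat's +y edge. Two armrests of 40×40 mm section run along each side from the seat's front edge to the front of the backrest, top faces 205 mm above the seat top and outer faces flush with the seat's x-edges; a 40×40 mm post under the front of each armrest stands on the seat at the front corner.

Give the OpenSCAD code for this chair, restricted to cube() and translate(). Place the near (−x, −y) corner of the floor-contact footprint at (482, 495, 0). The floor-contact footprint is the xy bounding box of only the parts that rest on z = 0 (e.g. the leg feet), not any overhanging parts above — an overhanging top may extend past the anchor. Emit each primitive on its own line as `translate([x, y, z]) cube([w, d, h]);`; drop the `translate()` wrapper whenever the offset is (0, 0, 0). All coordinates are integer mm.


translate([482, 495, 424]) cube([460, 469, 40]);
translate([482, 495, 0]) cube([31, 31, 424]);
translate([911, 495, 0]) cube([31, 31, 424]);
translate([482, 933, 0]) cube([31, 31, 424]);
translate([911, 933, 0]) cube([31, 31, 424]);
translate([482, 945, 464]) cube([460, 19, 503]);
translate([482, 495, 629]) cube([40, 450, 40]);
translate([902, 495, 629]) cube([40, 450, 40]);
translate([482, 495, 464]) cube([40, 40, 165]);
translate([902, 495, 464]) cube([40, 40, 165]);


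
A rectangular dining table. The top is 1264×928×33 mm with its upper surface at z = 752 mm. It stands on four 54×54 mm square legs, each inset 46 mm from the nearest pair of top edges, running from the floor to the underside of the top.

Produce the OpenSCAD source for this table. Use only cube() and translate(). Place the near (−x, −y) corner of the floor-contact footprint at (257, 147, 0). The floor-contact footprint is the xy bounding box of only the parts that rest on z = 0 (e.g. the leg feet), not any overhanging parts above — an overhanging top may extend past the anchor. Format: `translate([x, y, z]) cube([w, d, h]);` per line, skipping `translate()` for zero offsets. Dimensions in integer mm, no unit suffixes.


translate([211, 101, 719]) cube([1264, 928, 33]);
translate([257, 147, 0]) cube([54, 54, 719]);
translate([1375, 147, 0]) cube([54, 54, 719]);
translate([257, 929, 0]) cube([54, 54, 719]);
translate([1375, 929, 0]) cube([54, 54, 719]);


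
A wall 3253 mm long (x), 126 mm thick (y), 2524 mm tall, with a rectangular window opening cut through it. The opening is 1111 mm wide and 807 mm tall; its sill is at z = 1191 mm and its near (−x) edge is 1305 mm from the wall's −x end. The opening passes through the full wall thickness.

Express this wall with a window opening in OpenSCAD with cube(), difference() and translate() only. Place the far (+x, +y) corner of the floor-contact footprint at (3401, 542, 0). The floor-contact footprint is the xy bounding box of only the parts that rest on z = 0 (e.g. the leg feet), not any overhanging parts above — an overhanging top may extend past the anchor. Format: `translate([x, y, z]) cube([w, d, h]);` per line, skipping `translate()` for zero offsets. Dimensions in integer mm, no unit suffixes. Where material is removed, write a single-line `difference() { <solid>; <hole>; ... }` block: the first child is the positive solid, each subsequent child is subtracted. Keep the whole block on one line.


difference() { translate([148, 416, 0]) cube([3253, 126, 2524]); translate([1453, 416, 1191]) cube([1111, 126, 807]); }


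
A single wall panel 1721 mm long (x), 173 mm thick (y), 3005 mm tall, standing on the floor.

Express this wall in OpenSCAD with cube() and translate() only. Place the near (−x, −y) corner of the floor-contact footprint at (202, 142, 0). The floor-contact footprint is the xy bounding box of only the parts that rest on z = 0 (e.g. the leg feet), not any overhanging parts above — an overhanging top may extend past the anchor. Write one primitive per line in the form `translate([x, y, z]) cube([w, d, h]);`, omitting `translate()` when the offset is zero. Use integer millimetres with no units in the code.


translate([202, 142, 0]) cube([1721, 173, 3005]);


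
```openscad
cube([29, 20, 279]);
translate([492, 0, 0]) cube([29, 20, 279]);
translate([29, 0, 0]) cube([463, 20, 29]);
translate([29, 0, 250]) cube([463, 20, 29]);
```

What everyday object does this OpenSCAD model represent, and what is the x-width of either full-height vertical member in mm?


A picture frame. The border width is 29 mm.

Four thin pieces enclosing a rectangular opening — a picture frame. The two full-height stiles are 279 mm tall; the top rail sits at z = 250 and is 29 mm tall, so the border above the opening is 279 − 250 = 29 mm, matching the stile x-width.


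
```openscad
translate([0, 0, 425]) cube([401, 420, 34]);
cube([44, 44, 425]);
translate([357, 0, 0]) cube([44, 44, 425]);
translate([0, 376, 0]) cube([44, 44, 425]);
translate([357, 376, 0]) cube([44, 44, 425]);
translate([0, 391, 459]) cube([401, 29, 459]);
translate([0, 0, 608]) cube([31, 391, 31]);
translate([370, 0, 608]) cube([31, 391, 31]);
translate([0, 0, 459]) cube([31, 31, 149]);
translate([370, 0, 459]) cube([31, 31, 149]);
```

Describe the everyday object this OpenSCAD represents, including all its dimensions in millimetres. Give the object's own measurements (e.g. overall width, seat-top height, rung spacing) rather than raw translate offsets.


A chair. The seat is a 401×420×34 mm slab with its top at z = 459 mm, on four 44×44 mm corner legs (flush with the seat edges, standing on z = 0). A flat backrest 29 mm thick, 459 mm tall, spans the full seat width and rises from the seat top along its +y edge, rear face flush with the rear of the seat. Two armrests of 31×31 mm section run along each side from the seat's front edge to the front of the backrest, top faces 180 mm above the seat top and outer faces flush with the seat's x-edges; a 31×31 mm post under the front of each armrest stands on the seat at the front corner.


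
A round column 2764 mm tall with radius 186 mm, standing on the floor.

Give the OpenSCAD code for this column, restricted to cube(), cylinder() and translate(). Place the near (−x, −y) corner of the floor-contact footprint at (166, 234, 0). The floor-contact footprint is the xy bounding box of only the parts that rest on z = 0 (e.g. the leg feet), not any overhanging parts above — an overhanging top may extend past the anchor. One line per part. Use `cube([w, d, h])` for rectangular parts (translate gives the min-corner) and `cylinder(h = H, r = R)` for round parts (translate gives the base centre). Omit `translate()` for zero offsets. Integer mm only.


translate([352, 420, 0]) cylinder(h = 2764, r = 186);


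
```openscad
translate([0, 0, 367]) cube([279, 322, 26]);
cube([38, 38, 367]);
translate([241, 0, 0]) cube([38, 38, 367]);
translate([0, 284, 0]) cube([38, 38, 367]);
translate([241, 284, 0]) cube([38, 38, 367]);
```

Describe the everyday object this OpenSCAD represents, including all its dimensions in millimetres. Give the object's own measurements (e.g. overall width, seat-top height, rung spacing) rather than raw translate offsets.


A simple wooden stool: a rectangular seat 279 mm (x) by 322 mm (y), 26 mm thick, top face at z = 393 mm, on four square legs, each 38×38 mm in cross-section. The legs rest on z = 0, each flush with a corner of the seat.


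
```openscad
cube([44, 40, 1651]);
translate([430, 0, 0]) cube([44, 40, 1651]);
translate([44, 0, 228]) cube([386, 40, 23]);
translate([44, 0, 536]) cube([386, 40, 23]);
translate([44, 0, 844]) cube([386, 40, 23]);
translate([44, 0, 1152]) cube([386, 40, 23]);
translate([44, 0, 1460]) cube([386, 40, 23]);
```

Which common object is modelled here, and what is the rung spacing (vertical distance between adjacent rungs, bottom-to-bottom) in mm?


A ladder. The rung spacing is 308 mm.

Two tall 44×40 posts with 5 short bars between them — a ladder. Adjacent rungs sit at z = 228 and z = 536, so the spacing is 536 − 228 = 308 mm.


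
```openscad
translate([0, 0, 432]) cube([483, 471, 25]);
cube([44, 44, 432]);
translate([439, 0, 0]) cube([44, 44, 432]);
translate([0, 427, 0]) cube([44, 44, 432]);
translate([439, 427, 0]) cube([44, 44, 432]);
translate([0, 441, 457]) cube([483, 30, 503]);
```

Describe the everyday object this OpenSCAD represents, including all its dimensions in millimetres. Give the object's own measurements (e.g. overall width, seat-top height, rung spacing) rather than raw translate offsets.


A chair. The seat is a 483×471×25 mm slab with its top at z = 457 mm, on four 44×44 mm corner legs (flush with the seat edges, standing on z = 0). A flat backrest 30 mm thick, 503 mm tall, spans the full seat width and rises from the seat top along its +y edge, rear face flush with the rear of the seat.


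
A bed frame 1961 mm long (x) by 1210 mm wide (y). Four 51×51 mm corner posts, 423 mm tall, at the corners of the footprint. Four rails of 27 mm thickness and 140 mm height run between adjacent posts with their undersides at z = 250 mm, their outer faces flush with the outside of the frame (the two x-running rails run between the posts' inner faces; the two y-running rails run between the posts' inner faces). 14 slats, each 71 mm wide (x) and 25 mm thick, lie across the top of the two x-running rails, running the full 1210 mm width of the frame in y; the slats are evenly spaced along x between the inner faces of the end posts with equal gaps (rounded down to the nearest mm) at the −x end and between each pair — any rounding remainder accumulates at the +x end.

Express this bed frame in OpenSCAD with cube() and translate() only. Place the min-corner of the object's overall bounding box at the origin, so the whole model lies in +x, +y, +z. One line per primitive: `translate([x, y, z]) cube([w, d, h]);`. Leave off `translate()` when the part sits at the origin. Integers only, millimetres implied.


// slat z = rail_z + rail_h = 250 + 140 = 390
// slat gap = ⌊(1859 − 14·71) / 15⌋ = 57
cube([51, 51, 423]);
translate([0, 1159, 0]) cube([51, 51, 423]);
translate([1910, 0, 0]) cube([51, 51, 423]);
translate([1910, 1159, 0]) cube([51, 51, 423]);
translate([51, 0, 250]) cube([1859, 27, 140]);
translate([51, 1183, 250]) cube([1859, 27, 140]);
translate([0, 51, 250]) cube([27, 1108, 140]);
translate([1934, 51, 250]) cube([27, 1108, 140]);
translate([108, 0, 390]) cube([71, 1210, 25]);
translate([236, 0, 390]) cube([71, 1210, 25]);
translate([364, 0, 390]) cube([71, 1210, 25]);
translate([492, 0, 390]) cube([71, 1210, 25]);
translate([620, 0, 390]) cube([71, 1210, 25]);
translate([748, 0, 390]) cube([71, 1210, 25]);
translate([876, 0, 390]) cube([71, 1210, 25]);
translate([1004, 0, 390]) cube([71, 1210, 25]);
translate([1132, 0, 390]) cube([71, 1210, 25]);
translate([1260, 0, 390]) cube([71, 1210, 25]);
translate([1388, 0, 390]) cube([71, 1210, 25]);
translate([1516, 0, 390]) cube([71, 1210, 25]);
translate([1644, 0, 390]) cube([71, 1210, 25]);
translate([1772, 0, 390]) cube([71, 1210, 25]);


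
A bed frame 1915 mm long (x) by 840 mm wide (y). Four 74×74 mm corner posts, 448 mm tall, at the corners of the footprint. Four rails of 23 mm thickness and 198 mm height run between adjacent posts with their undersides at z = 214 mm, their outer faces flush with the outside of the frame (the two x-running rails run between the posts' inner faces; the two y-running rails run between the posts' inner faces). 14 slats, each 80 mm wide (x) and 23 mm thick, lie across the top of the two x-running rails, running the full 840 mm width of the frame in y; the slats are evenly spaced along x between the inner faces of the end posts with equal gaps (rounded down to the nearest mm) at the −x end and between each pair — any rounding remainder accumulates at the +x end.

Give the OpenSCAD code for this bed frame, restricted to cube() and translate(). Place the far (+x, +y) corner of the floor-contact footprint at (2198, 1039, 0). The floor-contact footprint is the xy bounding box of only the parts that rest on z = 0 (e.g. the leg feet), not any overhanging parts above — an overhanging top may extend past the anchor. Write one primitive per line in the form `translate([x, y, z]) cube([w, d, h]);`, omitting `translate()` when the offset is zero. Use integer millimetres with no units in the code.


// slat z = rail_z + rail_h = 214 + 198 = 412
// slat gap = ⌊(1767 − 14·80) / 15⌋ = 43
translate([283, 199, 0]) cube([74, 74, 448]);
translate([283, 965, 0]) cube([74, 74, 448]);
translate([2124, 199, 0]) cube([74, 74, 448]);
translate([2124, 965, 0]) cube([74, 74, 448]);
translate([357, 199, 214]) cube([1767, 23, 198]);
translate([357, 1016, 214]) cube([1767, 23, 198]);
translate([283, 273, 214]) cube([23, 692, 198]);
translate([2175, 273, 214]) cube([23, 692, 198]);
translate([400, 199, 412]) cube([80, 840, 23]);
translate([523, 199, 412]) cube([80, 840, 23]);
translate([646, 199, 412]) cube([80, 840, 23]);
translate([769, 199, 412]) cube([80, 840, 23]);
translate([892, 199, 412]) cube([80, 840, 23]);
translate([1015, 199, 412]) cube([80, 840, 23]);
translate([1138, 199, 412]) cube([80, 840, 23]);
translate([1261, 199, 412]) cube([80, 840, 23]);
translate([1384, 199, 412]) cube([80, 840, 23]);
translate([1507, 199, 412]) cube([80, 840, 23]);
translate([1630, 199, 412]) cube([80, 840, 23]);
translate([1753, 199, 412]) cube([80, 840, 23]);
translate([1876, 199, 412]) cube([80, 840, 23]);
translate([1999, 199, 412]) cube([80, 840, 23]);


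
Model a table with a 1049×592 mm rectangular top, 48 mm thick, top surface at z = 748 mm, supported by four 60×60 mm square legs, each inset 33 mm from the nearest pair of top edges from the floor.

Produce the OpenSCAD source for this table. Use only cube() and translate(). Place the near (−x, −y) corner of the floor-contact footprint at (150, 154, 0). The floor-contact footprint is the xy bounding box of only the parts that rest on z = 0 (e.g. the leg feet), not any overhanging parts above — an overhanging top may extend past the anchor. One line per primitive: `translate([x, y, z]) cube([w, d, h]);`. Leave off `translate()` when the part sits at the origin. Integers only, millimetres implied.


translate([117, 121, 700]) cube([1049, 592, 48]);
translate([150, 154, 0]) cube([60, 60, 700]);
translate([1073, 154, 0]) cube([60, 60, 700]);
translate([150, 620, 0]) cube([60, 60, 700]);
translate([1073, 620, 0]) cube([60, 60, 700]);


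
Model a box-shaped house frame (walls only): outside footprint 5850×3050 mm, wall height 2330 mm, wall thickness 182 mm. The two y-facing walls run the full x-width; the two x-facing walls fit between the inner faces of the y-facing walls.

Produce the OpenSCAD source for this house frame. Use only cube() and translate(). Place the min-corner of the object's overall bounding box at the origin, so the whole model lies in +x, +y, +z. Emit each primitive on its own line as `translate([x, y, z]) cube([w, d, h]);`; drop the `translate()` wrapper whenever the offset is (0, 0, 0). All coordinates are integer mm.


cube([5850, 182, 2330]);
translate([0, 2868, 0]) cube([5850, 182, 2330]);
translate([0, 182, 0]) cube([182, 2686, 2330]);
translate([5668, 182, 0]) cube([182, 2686, 2330]);


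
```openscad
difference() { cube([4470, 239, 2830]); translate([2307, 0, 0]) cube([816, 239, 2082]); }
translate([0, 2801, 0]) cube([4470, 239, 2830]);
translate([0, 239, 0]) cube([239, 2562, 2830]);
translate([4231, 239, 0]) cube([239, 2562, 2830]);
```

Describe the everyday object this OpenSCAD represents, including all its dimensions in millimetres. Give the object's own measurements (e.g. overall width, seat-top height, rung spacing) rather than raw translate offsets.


A single room: four walls, each 2830 mm tall and 239 mm thick, enclosing an outside footprint 4470×3040 mm (x × y), no floor or roof. The front and back walls (−y and +y sides) run the full x-width; the side walls fit between their inner faces. A door opening 816 mm wide and 2082 mm tall is cut through the front wall from the floor up, its −x edge 2307 mm from the wall's −x end.


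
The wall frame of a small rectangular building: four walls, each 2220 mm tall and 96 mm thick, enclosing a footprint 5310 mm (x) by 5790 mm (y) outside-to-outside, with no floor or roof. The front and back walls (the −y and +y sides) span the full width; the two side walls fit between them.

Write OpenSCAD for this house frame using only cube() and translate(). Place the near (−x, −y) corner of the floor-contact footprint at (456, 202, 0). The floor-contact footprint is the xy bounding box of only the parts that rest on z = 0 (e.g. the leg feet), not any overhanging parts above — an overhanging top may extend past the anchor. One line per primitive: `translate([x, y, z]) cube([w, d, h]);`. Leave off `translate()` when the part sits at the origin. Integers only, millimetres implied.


translate([456, 202, 0]) cube([5310, 96, 2220]);
translate([456, 5896, 0]) cube([5310, 96, 2220]);
translate([456, 298, 0]) cube([96, 5598, 2220]);
translate([5670, 298, 0]) cube([96, 5598, 2220]);


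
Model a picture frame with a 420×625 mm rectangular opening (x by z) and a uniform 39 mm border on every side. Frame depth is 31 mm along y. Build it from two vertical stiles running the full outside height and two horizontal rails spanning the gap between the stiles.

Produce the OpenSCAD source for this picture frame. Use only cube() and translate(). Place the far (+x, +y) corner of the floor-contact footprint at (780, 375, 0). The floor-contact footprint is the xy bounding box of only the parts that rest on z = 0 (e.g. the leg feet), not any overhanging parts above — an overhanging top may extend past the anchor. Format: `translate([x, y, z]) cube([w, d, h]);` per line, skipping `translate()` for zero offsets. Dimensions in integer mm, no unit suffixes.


translate([282, 344, 0]) cube([39, 31, 703]);
translate([741, 344, 0]) cube([39, 31, 703]);
translate([321, 344, 0]) cube([420, 31, 39]);
translate([321, 344, 664]) cube([420, 31, 39]);


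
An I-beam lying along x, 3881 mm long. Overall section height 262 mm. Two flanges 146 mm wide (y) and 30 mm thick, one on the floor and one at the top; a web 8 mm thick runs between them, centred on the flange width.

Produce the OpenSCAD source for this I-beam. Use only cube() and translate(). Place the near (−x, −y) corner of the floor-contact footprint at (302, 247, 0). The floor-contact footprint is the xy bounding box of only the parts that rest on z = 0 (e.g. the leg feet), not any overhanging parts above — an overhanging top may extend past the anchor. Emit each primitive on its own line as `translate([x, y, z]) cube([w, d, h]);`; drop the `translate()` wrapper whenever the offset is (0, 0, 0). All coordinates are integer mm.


translate([302, 247, 0]) cube([3881, 146, 30]);
translate([302, 316, 30]) cube([3881, 8, 202]);
translate([302, 247, 232]) cube([3881, 146, 30]);


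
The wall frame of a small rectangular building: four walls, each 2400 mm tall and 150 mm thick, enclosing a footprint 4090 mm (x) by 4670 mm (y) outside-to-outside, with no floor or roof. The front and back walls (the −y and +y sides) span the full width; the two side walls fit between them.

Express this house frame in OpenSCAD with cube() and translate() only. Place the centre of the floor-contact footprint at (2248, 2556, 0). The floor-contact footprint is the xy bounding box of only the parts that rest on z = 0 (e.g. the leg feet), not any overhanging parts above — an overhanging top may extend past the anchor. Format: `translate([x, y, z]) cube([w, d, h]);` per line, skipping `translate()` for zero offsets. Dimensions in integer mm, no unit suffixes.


translate([203, 221, 0]) cube([4090, 150, 2400]);
translate([203, 4741, 0]) cube([4090, 150, 2400]);
translate([203, 371, 0]) cube([150, 4370, 2400]);
translate([4143, 371, 0]) cube([150, 4370, 2400]);


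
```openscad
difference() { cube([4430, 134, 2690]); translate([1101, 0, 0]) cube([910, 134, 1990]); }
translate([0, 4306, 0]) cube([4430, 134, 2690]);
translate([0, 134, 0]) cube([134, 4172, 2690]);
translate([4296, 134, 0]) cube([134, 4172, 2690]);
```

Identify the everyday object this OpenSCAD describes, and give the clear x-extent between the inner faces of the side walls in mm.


A single room. The interior width is 4162 mm.

Four walls enclosing a rectangle with a door in the front wall — a room. Outside width 4430 minus two 134 mm walls gives 4162 mm.


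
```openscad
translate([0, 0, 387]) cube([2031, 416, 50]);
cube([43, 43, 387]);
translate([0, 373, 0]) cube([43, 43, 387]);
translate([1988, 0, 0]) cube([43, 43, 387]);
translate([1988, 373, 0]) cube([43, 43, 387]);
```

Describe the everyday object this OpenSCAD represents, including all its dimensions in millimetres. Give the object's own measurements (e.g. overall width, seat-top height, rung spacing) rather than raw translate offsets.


A long wooden bench with a 2031 mm (x) × 416 mm (y) seat, 50 mm thick, its top surface 437 mm above the floor. Four 43 mm square legs at the seat corners, flush with the edges, run from z = 0 to the seat underside.


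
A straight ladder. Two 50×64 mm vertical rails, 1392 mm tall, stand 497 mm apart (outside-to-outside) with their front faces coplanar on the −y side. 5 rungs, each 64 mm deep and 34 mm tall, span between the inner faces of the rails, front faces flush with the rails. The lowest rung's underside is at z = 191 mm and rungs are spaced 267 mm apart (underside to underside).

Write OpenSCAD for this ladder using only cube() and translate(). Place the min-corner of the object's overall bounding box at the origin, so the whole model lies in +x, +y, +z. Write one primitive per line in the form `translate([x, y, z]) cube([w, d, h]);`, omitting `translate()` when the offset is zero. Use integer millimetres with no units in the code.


cube([50, 64, 1392]);
translate([447, 0, 0]) cube([50, 64, 1392]);
translate([50, 0, 191]) cube([397, 64, 34]);
translate([50, 0, 458]) cube([397, 64, 34]);
translate([50, 0, 725]) cube([397, 64, 34]);
translate([50, 0, 992]) cube([397, 64, 34]);
translate([50, 0, 1259]) cube([397, 64, 34]);


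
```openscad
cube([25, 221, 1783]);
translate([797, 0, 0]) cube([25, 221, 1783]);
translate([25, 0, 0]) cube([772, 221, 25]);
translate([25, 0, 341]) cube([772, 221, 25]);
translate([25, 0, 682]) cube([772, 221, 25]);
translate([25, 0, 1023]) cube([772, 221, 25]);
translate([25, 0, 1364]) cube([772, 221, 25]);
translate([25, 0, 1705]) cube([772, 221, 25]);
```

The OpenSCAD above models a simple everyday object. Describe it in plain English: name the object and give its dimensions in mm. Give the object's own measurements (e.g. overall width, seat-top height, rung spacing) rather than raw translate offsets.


An open bookshelf. Two side panels, each 25 mm thick, 221 mm deep and 1783 mm tall, stand 822 mm apart (outside-to-outside). Between them sit 6 shelves, each 25 mm thick and 221 mm deep, spanning the full gap between the sides. The bottom shelf rests on the floor (its underside at z = 0) and the clear gap between one shelf's top and the next shelf's underside is 316 mm.


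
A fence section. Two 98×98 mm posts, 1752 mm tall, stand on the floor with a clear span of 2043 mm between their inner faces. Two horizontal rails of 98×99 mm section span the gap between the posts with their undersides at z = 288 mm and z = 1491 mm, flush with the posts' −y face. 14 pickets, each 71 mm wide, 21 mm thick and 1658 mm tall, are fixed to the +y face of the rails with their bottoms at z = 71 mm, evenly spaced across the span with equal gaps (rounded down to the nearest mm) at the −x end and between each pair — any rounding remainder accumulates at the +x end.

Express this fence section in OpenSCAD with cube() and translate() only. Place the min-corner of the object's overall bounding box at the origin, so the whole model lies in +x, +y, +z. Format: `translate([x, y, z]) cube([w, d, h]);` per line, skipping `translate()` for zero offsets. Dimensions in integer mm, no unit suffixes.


cube([98, 98, 1752]);
translate([2141, 0, 0]) cube([98, 98, 1752]);
translate([98, 0, 288]) cube([2043, 98, 99]);
translate([98, 0, 1491]) cube([2043, 98, 99]);
translate([167, 98, 71]) cube([71, 21, 1658]);
translate([307, 98, 71]) cube([71, 21, 1658]);
translate([447, 98, 71]) cube([71, 21, 1658]);
translate([587, 98, 71]) cube([71, 21, 1658]);
translate([727, 98, 71]) cube([71, 21, 1658]);
translate([867, 98, 71]) cube([71, 21, 1658]);
translate([1007, 98, 71]) cube([71, 21, 1658]);
translate([1147, 98, 71]) cube([71, 21, 1658]);
translate([1287, 98, 71]) cube([71, 21, 1658]);
translate([1427, 98, 71]) cube([71, 21, 1658]);
translate([1567, 98, 71]) cube([71, 21, 1658]);
translate([1707, 98, 71]) cube([71, 21, 1658]);
translate([1847, 98, 71]) cube([71, 21, 1658]);
translate([1987, 98, 71]) cube([71, 21, 1658]);


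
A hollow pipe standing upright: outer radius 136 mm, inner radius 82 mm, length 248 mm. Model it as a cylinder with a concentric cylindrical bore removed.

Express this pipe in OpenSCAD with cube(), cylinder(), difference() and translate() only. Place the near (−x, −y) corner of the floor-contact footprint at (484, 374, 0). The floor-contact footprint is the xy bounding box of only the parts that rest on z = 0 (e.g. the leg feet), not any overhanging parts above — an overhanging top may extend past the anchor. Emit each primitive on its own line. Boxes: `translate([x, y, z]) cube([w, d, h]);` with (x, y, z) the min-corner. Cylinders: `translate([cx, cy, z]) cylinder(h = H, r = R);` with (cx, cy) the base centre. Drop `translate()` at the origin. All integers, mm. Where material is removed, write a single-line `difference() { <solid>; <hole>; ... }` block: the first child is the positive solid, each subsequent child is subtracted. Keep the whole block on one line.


difference() { translate([620, 510, 0]) cylinder(h = 248, r = 136); translate([620, 510, 0]) cylinder(h = 248, r = 82); }


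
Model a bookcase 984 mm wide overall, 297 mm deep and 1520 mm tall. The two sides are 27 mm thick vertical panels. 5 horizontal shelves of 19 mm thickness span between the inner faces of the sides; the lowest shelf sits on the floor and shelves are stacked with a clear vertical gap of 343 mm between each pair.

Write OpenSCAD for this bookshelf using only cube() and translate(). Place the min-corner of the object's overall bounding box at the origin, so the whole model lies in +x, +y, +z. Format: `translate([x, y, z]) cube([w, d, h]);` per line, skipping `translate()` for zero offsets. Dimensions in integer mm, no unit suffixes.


cube([27, 297, 1520]);
translate([957, 0, 0]) cube([27, 297, 1520]);
translate([27, 0, 0]) cube([930, 297, 19]);
translate([27, 0, 362]) cube([930, 297, 19]);
translate([27, 0, 724]) cube([930, 297, 19]);
translate([27, 0, 1086]) cube([930, 297, 19]);
translate([27, 0, 1448]) cube([930, 297, 19]);


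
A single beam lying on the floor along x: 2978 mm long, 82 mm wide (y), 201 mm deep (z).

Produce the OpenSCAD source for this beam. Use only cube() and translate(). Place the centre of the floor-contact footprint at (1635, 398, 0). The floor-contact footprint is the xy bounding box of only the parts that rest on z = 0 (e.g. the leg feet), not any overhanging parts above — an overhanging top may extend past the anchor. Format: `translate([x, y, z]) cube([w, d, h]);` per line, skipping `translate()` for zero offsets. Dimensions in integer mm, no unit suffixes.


translate([146, 357, 0]) cube([2978, 82, 201]);


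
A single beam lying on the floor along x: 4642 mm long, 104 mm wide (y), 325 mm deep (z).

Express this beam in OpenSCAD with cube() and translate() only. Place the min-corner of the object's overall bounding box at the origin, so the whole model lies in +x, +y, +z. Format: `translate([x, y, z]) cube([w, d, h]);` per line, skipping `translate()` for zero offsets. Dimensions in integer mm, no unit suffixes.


cube([4642, 104, 325]);


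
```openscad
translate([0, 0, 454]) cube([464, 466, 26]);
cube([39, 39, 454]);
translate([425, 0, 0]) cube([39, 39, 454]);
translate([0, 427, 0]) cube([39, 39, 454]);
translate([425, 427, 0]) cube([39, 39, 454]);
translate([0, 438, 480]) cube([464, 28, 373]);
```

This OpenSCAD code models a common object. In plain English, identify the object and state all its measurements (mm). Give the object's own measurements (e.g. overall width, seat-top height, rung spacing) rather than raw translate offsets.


A chair. The seat is a 464×466×26 mm slab with its top at z = 480 mm, on four 39×39 mm corner legs (flush with the seat edges, standing on z = 0). A flat backrest 28 mm thick, 373 mm tall, spans the full seat width and rises from the seat top along its +y edge, rear face flush with the rear of the seat.


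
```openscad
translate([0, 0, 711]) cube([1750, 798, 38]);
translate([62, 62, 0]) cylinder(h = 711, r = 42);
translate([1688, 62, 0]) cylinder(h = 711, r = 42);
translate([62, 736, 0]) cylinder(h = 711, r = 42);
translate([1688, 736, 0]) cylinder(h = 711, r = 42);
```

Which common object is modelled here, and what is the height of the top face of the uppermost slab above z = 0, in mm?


A table. The table height is 749 mm.

A 1750×798×38 slab sits at z = 711 on four Ø84 mm round legs — a table. The top surface is at 711 + 38 = 749 mm.


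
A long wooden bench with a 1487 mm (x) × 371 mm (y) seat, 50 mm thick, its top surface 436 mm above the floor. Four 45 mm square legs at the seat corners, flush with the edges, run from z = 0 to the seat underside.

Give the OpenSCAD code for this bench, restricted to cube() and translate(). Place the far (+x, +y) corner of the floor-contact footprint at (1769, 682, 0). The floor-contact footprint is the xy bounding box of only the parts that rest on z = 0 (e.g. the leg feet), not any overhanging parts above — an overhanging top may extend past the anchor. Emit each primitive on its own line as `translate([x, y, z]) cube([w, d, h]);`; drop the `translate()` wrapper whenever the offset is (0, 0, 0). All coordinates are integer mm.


translate([282, 311, 386]) cube([1487, 371, 50]);
translate([282, 311, 0]) cube([45, 45, 386]);
translate([282, 637, 0]) cube([45, 45, 386]);
translate([1724, 311, 0]) cube([45, 45, 386]);
translate([1724, 637, 0]) cube([45, 45, 386]);
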